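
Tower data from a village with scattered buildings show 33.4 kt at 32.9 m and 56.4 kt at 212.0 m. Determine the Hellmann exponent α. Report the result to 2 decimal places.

Power law: V₂/V₁ = (z₂/z₁)^α ⇒ α = ln(V₂/V₁) / ln(z₂/z₁)
α = ln(56.4/33.4) / ln(212.0/32.9) = ln(1.6886) / ln(6.4438)
  = 0.52391 / 1.86311 = 0.28120

α ≈ 0.28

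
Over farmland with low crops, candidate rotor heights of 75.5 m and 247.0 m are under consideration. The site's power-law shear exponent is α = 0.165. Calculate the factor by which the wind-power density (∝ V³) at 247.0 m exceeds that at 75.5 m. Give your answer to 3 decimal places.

1.798

Speed ratio: V_B/V_A = (z_B/z_A)^α = (247.0/75.5)^0.165 = (3.2715)^0.165 = 1.21600
Power-density ratio: P_B/P_A = (V_B/V_A)³ = (1.21600)³ = 1.79805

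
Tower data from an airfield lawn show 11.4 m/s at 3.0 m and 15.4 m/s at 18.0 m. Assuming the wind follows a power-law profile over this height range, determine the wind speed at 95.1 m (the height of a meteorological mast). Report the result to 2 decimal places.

20.36 m/s

First find α: α = ln(V₂/V₁)/ln(z₂/z₁) = ln(15.4/11.4)/ln(18.0/3.0) = 0.30075/1.79176 = 0.1679
Extrapolate from 18.0 m to 95.1 m: V₃ = 15.4 × (95.1/18.0)^0.1679 = 15.4 × 1.3223 = 20.3640 m/s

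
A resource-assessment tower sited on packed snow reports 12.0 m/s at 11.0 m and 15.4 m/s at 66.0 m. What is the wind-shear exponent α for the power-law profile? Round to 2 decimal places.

α ≈ 0.14

Power law: V₂/V₁ = (z₂/z₁)^α ⇒ α = ln(V₂/V₁) / ln(z₂/z₁)
α = ln(15.4/12.0) / ln(66.0/11.0) = ln(1.2833) / ln(6.0000)
  = 0.24946 / 1.79176 = 0.13923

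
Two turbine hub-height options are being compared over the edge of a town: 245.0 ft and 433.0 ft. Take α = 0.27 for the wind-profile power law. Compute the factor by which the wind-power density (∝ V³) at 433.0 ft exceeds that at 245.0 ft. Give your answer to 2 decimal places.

Speed ratio: V_B/V_A = (z_B/z_A)^α = (433.0/245.0)^0.27 = (1.7673)^0.27 = 1.16621
Power-density ratio: P_B/P_A = (V_B/V_A)³ = (1.16621)³ = 1.58610

1.59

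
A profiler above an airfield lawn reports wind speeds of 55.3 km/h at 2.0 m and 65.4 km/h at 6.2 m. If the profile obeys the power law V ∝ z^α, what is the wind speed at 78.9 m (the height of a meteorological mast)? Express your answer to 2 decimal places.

First find α: α = ln(V₂/V₁)/ln(z₂/z₁) = ln(65.4/55.3)/ln(6.2/2.0) = 0.16775/1.13140 = 0.1483
Extrapolate from 6.2 m to 78.9 m: V₃ = 65.4 × (78.9/6.2)^0.1483 = 65.4 × 1.4581 = 95.3599 km/h

95.36 km/h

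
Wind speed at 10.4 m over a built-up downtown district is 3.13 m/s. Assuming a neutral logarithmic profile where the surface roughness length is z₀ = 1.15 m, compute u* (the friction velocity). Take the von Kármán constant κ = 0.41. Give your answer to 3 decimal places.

Log law: V(z) = (u*/κ) · ln(z/z₀) ⇒ u* = κ · V / ln(z/z₀)
u* = 0.41 × 3.13 / ln(10.4/1.15) = 0.41 × 3.13 / 2.2020
   = 1.2833 / 2.2020 = 0.5828 m/s

u* ≈ 0.583 m/s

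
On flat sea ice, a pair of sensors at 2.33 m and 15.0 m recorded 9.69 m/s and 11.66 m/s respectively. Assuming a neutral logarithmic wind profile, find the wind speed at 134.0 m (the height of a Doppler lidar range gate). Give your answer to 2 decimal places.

13.98 m/s

Log law: V ∝ ln(z/z₀). From the pair, with r = V₁/V₂ = 0.83105,
ln z₀ = (ln z₁ − r·ln z₂)/(1 − r) = (0.8459 − 0.83105×2.7081)/0.16895 = -8.3138 → z₀ = 0.0002451 m
V₃ = V₁ · ln(z₃/z₀)/ln(z₁/z₀) = 9.69 × 13.2116/9.1597 = 13.9766 m/s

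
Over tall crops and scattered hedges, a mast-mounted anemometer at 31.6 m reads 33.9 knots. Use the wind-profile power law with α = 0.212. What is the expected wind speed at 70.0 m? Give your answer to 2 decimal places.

Power-law profile: V₂ = V₁ · (z₂/z₁)^α
V₂ = 33.9 × (70.0/31.6)^0.212 = 33.9 × (2.2152)^0.212
    = 33.9 × 1.1837 = 40.1261 knots

40.13 knots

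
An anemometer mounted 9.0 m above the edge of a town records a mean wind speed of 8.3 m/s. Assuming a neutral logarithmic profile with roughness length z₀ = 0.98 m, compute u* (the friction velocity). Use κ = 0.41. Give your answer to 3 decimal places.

u* ≈ 1.535 m/s

Log law: V(z) = (u*/κ) · ln(z/z₀) ⇒ u* = κ · V / ln(z/z₀)
u* = 0.41 × 8.3 / ln(9.0/0.98) = 0.41 × 8.3 / 2.2174
   = 3.4030 / 2.2174 = 1.5347 m/s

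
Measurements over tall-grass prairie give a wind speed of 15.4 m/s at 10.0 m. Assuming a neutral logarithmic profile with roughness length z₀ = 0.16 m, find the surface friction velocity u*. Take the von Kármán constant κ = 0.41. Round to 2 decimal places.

Log law: V(z) = (u*/κ) · ln(z/z₀) ⇒ u* = κ · V / ln(z/z₀)
u* = 0.41 × 15.4 / ln(10.0/0.16) = 0.41 × 15.4 / 4.1352
   = 6.3140 / 4.1352 = 1.5269 m/s

u* ≈ 1.53 m/s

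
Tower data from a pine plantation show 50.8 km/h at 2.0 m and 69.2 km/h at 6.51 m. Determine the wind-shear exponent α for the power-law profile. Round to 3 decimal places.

Power law: V₂/V₁ = (z₂/z₁)^α ⇒ α = ln(V₂/V₁) / ln(z₂/z₁)
α = ln(69.2/50.8) / ln(6.51/2.0) = ln(1.3622) / ln(3.2550)
  = 0.30910 / 1.18019 = 0.26191

α ≈ 0.262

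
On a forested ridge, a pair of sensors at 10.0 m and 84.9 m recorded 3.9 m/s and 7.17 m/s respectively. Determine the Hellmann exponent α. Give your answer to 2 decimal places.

Power law: V₂/V₁ = (z₂/z₁)^α ⇒ α = ln(V₂/V₁) / ln(z₂/z₁)
α = ln(7.17/3.9) / ln(84.9/10.0) = ln(1.8385) / ln(8.4900)
  = 0.60893 / 2.13889 = 0.28469

α ≈ 0.28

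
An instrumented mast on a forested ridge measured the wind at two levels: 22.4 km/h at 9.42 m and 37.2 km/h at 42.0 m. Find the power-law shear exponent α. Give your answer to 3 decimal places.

Power law: V₂/V₁ = (z₂/z₁)^α ⇒ α = ln(V₂/V₁) / ln(z₂/z₁)
α = ln(37.2/22.4) / ln(42.0/9.42) = ln(1.6607) / ln(4.4586)
  = 0.50725 / 1.49483 = 0.33933

α ≈ 0.339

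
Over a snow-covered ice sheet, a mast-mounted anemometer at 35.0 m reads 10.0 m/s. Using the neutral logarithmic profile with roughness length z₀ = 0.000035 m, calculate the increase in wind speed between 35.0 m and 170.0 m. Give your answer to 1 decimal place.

1.1 m/s

Log law: V₂ = V₁ · ln(z₂/z₀)/ln(z₁/z₀) = 10.0 × 15.3960/13.8155 = 11.1440 m/s
ΔV = 11.1440 − 10.0 = 1.1440 m/s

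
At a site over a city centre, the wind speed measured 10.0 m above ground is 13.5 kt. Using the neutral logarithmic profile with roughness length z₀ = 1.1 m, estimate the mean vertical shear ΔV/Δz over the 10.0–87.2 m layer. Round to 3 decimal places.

Log law: V₂ = V₁ · ln(z₂/z₀)/ln(z₁/z₀) = 13.5 × 4.3729/2.2073 = 26.7452 kt
ΔV/Δz = (26.7452 − 13.5)/(87.2 − 10.0) = 13.2452/77.2000 = 0.17157 kt/m

0.172 kt/m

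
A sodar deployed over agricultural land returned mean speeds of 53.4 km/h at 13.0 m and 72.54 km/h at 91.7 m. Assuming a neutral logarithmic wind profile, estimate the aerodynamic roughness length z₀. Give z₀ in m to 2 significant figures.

Log law: V(z) ∝ ln(z/z₀). With r = V₁/V₂ = 53.4/72.54 = 0.73615,
r · ln(z₂/z₀) = ln(z₁/z₀) ⇒ ln z₀ = (ln z₁ − r·ln z₂)/(1 − r)
ln z₀ = (2.56495 − 0.73615×4.51852) / 0.26385 = -2.8855
z₀ = exp(-2.8855) = 0.05583 m

z₀ ≈ 0.056 m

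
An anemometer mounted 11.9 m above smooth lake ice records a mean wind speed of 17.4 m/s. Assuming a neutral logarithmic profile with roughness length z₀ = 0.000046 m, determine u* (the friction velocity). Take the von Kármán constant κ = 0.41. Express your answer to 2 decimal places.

Log law: V(z) = (u*/κ) · ln(z/z₀) ⇒ u* = κ · V / ln(z/z₀)
u* = 0.41 × 17.4 / ln(11.9/0.000046) = 0.41 × 17.4 / 12.4634
   = 7.1340 / 12.4634 = 0.5724 m/s

u* ≈ 0.57 m/s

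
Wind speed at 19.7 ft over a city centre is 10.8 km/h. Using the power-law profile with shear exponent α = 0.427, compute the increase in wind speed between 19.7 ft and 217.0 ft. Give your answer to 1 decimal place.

19.3 km/h

Power law: V₂ = V₁ · (z₂/z₁)^α = 10.8 × (11.0152)^0.427 = 30.0853 km/h
ΔV = 30.0853 − 10.8 = 19.2853 km/h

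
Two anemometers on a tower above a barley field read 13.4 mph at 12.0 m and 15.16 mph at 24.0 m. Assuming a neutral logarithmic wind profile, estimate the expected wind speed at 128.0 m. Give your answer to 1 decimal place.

Log law: V ∝ ln(z/z₀). From the pair, with r = V₁/V₂ = 0.88391,
ln z₀ = (ln z₁ − r·ln z₂)/(1 − r) = (2.4849 − 0.88391×3.1781)/0.11609 = -2.7925 → z₀ = 0.06127 m
V₃ = V₁ · ln(z₃/z₀)/ln(z₁/z₀) = 13.4 × 7.6445/5.2774 = 19.4105 mph

19.4 mph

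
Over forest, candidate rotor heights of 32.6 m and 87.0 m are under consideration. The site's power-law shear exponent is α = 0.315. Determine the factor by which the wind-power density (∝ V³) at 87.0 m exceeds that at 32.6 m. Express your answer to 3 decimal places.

2.528

Speed ratio: V_B/V_A = (z_B/z_A)^α = (87.0/32.6)^0.315 = (2.6687)^0.315 = 1.36234
Power-density ratio: P_B/P_A = (V_B/V_A)³ = (1.36234)³ = 2.52845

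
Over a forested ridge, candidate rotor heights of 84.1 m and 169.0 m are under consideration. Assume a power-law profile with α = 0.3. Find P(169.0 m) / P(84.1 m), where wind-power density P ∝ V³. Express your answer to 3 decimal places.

1.874

Speed ratio: V_B/V_A = (z_B/z_A)^α = (169.0/84.1)^0.3 = (2.0095)^0.3 = 1.23290
Power-density ratio: P_B/P_A = (V_B/V_A)³ = (1.23290)³ = 1.87405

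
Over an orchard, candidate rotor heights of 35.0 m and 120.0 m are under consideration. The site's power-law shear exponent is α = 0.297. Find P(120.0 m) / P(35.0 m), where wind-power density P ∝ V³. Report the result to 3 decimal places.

2.998

Speed ratio: V_B/V_A = (z_B/z_A)^α = (120.0/35.0)^0.297 = (3.4286)^0.297 = 1.44188
Power-density ratio: P_B/P_A = (V_B/V_A)³ = (1.44188)³ = 2.99768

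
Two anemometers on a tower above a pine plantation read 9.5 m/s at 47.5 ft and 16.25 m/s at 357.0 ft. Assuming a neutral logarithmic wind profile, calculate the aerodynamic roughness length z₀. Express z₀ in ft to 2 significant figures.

z₀ ≈ 2.8 ft

Log law: V(z) ∝ ln(z/z₀). With r = V₁/V₂ = 9.5/16.25 = 0.58462,
r · ln(z₂/z₀) = ln(z₁/z₀) ⇒ ln z₀ = (ln z₁ − r·ln z₂)/(1 − r)
ln z₀ = (3.86073 − 0.58462×5.87774) / 0.41538 = 1.0220
z₀ = exp(1.0220) = 2.779 ft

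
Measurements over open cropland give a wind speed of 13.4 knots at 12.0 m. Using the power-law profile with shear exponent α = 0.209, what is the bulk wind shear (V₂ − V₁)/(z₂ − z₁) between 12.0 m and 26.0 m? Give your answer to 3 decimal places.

Power law: V₂ = V₁ · (z₂/z₁)^α = 13.4 × (2.1667)^0.209 = 15.7502 knots
ΔV/Δz = (15.7502 − 13.4)/(26.0 − 12.0) = 2.3502/14.0000 = 0.16787 knots/m

0.168 knots/m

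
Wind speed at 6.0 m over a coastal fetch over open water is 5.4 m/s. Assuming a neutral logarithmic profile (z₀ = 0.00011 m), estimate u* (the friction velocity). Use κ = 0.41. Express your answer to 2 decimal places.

u* ≈ 0.20 m/s

Log law: V(z) = (u*/κ) · ln(z/z₀) ⇒ u* = κ · V / ln(z/z₀)
u* = 0.41 × 5.4 / ln(6.0/0.00011) = 0.41 × 5.4 / 10.9068
   = 2.2140 / 10.9068 = 0.2030 m/s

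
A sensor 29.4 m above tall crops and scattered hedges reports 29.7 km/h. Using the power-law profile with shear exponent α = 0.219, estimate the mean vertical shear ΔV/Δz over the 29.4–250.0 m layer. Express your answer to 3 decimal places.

Power law: V₂ = V₁ · (z₂/z₁)^α = 29.7 × (8.5034)^0.219 = 47.4610 km/h
ΔV/Δz = (47.4610 − 29.7)/(250.0 − 29.4) = 17.7610/220.6000 = 0.08051 km/h/m

0.081 km/h/m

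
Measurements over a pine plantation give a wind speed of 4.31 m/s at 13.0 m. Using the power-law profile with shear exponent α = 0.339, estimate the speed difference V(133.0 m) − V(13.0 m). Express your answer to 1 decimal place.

5.2 m/s

Power law: V₂ = V₁ · (z₂/z₁)^α = 4.31 × (10.2308)^0.339 = 9.4806 m/s
ΔV = 9.4806 − 4.31 = 5.1706 m/s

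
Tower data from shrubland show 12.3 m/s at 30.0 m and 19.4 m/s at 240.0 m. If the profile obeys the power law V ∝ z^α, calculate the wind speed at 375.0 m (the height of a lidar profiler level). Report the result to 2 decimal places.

First find α: α = ln(V₂/V₁)/ln(z₂/z₁) = ln(19.4/12.3)/ln(240.0/30.0) = 0.45567/2.07944 = 0.2191
Extrapolate from 240.0 m to 375.0 m: V₃ = 19.4 × (375.0/240.0)^0.2191 = 19.4 × 1.1027 = 21.3931 m/s

21.39 m/s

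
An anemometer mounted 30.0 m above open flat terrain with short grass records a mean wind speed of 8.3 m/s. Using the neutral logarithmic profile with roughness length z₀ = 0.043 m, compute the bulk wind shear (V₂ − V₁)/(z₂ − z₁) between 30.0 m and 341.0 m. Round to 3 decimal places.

0.010 m/s/m

Log law: V₂ = V₁ · ln(z₂/z₀)/ln(z₁/z₀) = 8.3 × 8.9784/6.5478 = 11.3812 m/s
ΔV/Δz = (11.3812 − 8.3)/(341.0 − 30.0) = 3.0812/311.0000 = 0.00991 m/s/m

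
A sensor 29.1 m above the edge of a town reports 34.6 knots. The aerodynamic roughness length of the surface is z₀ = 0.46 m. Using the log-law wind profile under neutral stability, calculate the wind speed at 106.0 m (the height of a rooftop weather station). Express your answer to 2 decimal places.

45.38 knots

Log law: V(z) ∝ ln(z/z₀), so V₂/V₁ = ln(z₂/z₀) / ln(z₁/z₀).
ln(106.0/0.46) = 5.4400, ln(29.1/0.46) = 4.1473
V₂ = 34.6 × 5.4400/4.1473 = 34.6 × 1.3117 = 45.3848 knots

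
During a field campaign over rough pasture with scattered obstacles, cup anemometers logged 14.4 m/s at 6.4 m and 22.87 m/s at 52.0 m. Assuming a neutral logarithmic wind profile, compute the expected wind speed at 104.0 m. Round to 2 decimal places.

25.67 m/s

Log law: V ∝ ln(z/z₀). From the pair, with r = V₁/V₂ = 0.62965,
ln z₀ = (ln z₁ − r·ln z₂)/(1 − r) = (1.8563 − 0.62965×3.9512)/0.37035 = -1.7054 → z₀ = 0.1817 m
V₃ = V₁ · ln(z₃/z₀)/ln(z₁/z₀) = 14.4 × 6.3497/3.5617 = 25.6724 m/s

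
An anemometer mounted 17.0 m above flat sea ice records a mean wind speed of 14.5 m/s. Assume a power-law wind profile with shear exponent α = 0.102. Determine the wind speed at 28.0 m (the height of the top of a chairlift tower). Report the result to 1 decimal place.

Power-law profile: V₂ = V₁ · (z₂/z₁)^α
V₂ = 14.5 × (28.0/17.0)^0.102 = 14.5 × (1.6471)^0.102
    = 14.5 × 1.0522 = 15.2571 m/s

15.3 m/s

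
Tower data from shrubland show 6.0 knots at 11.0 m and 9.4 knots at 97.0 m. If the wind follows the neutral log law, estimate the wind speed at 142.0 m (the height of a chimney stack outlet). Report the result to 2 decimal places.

Log law: V ∝ ln(z/z₀). From the pair, with r = V₁/V₂ = 0.63830,
ln z₀ = (ln z₁ − r·ln z₂)/(1 − r) = (2.3979 − 0.63830×4.5747)/0.36170 = -1.4435 → z₀ = 0.2361 m
V₃ = V₁ · ln(z₃/z₀)/ln(z₁/z₀) = 6.0 × 6.3994/3.8414 = 9.9953 knots

10.00 knots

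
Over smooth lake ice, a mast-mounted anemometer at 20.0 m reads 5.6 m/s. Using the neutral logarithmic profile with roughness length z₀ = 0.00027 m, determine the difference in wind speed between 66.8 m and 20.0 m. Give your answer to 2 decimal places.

Log law: V₂ = V₁ · ln(z₂/z₀)/ln(z₁/z₀) = 5.6 × 12.4188/11.2128 = 6.2023 m/s
ΔV = 6.2023 − 5.6 = 0.6023 m/s

0.60 m/s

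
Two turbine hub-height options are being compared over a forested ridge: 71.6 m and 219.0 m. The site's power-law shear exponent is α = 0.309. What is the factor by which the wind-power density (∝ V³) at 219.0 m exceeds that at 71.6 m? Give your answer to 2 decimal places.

Speed ratio: V_B/V_A = (z_B/z_A)^α = (219.0/71.6)^0.309 = (3.0587)^0.309 = 1.41263
Power-density ratio: P_B/P_A = (V_B/V_A)³ = (1.41263)³ = 2.81895

2.82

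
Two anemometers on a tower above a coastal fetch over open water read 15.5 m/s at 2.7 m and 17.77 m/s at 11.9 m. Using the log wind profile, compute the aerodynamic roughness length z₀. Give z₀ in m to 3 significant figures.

Log law: V(z) ∝ ln(z/z₀). With r = V₁/V₂ = 15.5/17.77 = 0.87226,
r · ln(z₂/z₀) = ln(z₁/z₀) ⇒ ln z₀ = (ln z₁ − r·ln z₂)/(1 − r)
ln z₀ = (0.99325 − 0.87226×2.47654) / 0.12774 = -9.1349
z₀ = exp(-9.1349) = 0.0001078 m

z₀ ≈ 0.000108 m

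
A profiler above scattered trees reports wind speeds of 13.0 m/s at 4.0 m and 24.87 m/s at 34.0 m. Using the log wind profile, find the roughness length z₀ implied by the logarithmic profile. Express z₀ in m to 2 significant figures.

Log law: V(z) ∝ ln(z/z₀). With r = V₁/V₂ = 13.0/24.87 = 0.52272,
r · ln(z₂/z₀) = ln(z₁/z₀) ⇒ ln z₀ = (ln z₁ − r·ln z₂)/(1 − r)
ln z₀ = (1.38629 − 0.52272×3.52636) / 0.47728 = -0.9575
z₀ = exp(-0.9575) = 0.3839 m

z₀ ≈ 0.38 m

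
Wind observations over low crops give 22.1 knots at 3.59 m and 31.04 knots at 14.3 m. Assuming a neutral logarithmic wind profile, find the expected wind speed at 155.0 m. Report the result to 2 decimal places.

46.46 knots

Log law: V ∝ ln(z/z₀). From the pair, with r = V₁/V₂ = 0.71198,
ln z₀ = (ln z₁ − r·ln z₂)/(1 − r) = (1.2782 − 0.71198×2.6603)/0.28802 = -2.1385 → z₀ = 0.1178 m
V₃ = V₁ · ln(z₃/z₀)/ln(z₁/z₀) = 22.1 × 7.1819/3.4166 = 46.4552 knots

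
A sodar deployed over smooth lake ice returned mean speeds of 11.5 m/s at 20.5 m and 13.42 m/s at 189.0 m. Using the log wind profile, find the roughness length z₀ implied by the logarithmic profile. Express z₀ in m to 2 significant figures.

Log law: V(z) ∝ ln(z/z₀). With r = V₁/V₂ = 11.5/13.42 = 0.85693,
r · ln(z₂/z₀) = ln(z₁/z₀) ⇒ ln z₀ = (ln z₁ − r·ln z₂)/(1 − r)
ln z₀ = (3.02042 − 0.85693×5.24175) / 0.14307 = -10.2844
z₀ = exp(-10.2844) = 0.00003416 m

z₀ ≈ 0.000034 m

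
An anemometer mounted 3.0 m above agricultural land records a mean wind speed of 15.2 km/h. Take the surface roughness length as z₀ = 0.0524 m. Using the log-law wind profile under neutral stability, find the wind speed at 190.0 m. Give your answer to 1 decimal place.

Log law: V(z) ∝ ln(z/z₀), so V₂/V₁ = ln(z₂/z₀) / ln(z₁/z₀).
ln(190.0/0.0524) = 8.1959, ln(3.0/0.0524) = 4.0475
V₂ = 15.2 × 8.1959/4.0475 = 15.2 × 2.0249 = 30.7791 km/h

30.8 km/h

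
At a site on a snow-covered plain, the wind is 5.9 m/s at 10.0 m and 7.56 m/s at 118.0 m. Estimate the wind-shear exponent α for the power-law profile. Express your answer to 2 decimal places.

α ≈ 0.10

Power law: V₂/V₁ = (z₂/z₁)^α ⇒ α = ln(V₂/V₁) / ln(z₂/z₁)
α = ln(7.56/5.9) / ln(118.0/10.0) = ln(1.2814) / ln(11.8000)
  = 0.24792 / 2.46810 = 0.10045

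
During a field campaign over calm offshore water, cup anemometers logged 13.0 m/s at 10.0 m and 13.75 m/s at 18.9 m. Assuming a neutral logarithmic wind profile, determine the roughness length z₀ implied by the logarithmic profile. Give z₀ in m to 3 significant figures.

Log law: V(z) ∝ ln(z/z₀). With r = V₁/V₂ = 13.0/13.75 = 0.94545,
r · ln(z₂/z₀) = ln(z₁/z₀) ⇒ ln z₀ = (ln z₁ − r·ln z₂)/(1 − r)
ln z₀ = (2.30259 − 0.94545×2.93916) / 0.05455 = -8.7314
z₀ = exp(-8.7314) = 0.0001614 m

z₀ ≈ 0.000161 m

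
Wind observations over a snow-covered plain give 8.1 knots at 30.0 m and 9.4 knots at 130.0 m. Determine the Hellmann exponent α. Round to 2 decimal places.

Power law: V₂/V₁ = (z₂/z₁)^α ⇒ α = ln(V₂/V₁) / ln(z₂/z₁)
α = ln(9.4/8.1) / ln(130.0/30.0) = ln(1.1605) / ln(4.3333)
  = 0.14885 / 1.46634 = 0.10151

α ≈ 0.10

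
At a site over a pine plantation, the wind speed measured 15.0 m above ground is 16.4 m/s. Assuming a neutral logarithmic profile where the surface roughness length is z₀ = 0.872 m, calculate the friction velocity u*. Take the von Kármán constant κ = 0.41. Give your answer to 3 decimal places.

Log law: V(z) = (u*/κ) · ln(z/z₀) ⇒ u* = κ · V / ln(z/z₀)
u* = 0.41 × 16.4 / ln(15.0/0.872) = 0.41 × 16.4 / 2.8450
   = 6.7240 / 2.8450 = 2.3634 m/s

u* ≈ 2.363 m/s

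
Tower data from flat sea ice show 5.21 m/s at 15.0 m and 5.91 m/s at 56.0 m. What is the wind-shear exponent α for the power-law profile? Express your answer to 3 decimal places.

α ≈ 0.096

Power law: V₂/V₁ = (z₂/z₁)^α ⇒ α = ln(V₂/V₁) / ln(z₂/z₁)
α = ln(5.91/5.21) / ln(56.0/15.0) = ln(1.1344) / ln(3.7333)
  = 0.12607 / 1.31730 = 0.09570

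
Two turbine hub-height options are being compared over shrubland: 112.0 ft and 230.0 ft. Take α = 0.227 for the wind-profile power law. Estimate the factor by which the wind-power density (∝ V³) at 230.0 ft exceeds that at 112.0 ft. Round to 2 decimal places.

Speed ratio: V_B/V_A = (z_B/z_A)^α = (230.0/112.0)^0.227 = (2.0536)^0.227 = 1.17744
Power-density ratio: P_B/P_A = (V_B/V_A)³ = (1.17744)³ = 1.63237

1.63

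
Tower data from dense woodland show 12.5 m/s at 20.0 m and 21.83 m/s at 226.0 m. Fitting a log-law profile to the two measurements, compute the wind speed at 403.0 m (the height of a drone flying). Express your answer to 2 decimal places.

24.06 m/s

Log law: V ∝ ln(z/z₀). From the pair, with r = V₁/V₂ = 0.57261,
ln z₀ = (ln z₁ − r·ln z₂)/(1 − r) = (2.9957 − 0.57261×5.4205)/0.42739 = -0.2529 → z₀ = 0.7765 m
V₃ = V₁ · ln(z₃/z₀)/ln(z₁/z₀) = 12.5 × 6.2519/3.2487 = 24.0555 m/s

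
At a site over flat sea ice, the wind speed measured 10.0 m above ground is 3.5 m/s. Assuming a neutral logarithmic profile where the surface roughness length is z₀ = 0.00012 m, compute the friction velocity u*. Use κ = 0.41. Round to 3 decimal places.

u* ≈ 0.127 m/s

Log law: V(z) = (u*/κ) · ln(z/z₀) ⇒ u* = κ · V / ln(z/z₀)
u* = 0.41 × 3.5 / ln(10.0/0.00012) = 0.41 × 3.5 / 11.3306
   = 1.4350 / 11.3306 = 0.1266 m/s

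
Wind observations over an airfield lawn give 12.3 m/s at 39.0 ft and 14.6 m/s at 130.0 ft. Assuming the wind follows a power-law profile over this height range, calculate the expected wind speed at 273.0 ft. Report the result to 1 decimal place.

First find α: α = ln(V₂/V₁)/ln(z₂/z₁) = ln(14.6/12.3)/ln(130.0/39.0) = 0.17142/1.20397 = 0.1424
Extrapolate from 130.0 ft to 273.0 ft: V₃ = 14.6 × (273.0/130.0)^0.1424 = 14.6 × 1.1114 = 16.2267 m/s

16.2 m/s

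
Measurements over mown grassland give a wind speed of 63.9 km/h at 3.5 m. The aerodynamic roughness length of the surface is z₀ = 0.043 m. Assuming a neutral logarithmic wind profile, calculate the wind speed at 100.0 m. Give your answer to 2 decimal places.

112.59 km/h

Log law: V(z) ∝ ln(z/z₀), so V₂/V₁ = ln(z₂/z₀) / ln(z₁/z₀).
ln(100.0/0.043) = 7.7517, ln(3.5/0.043) = 4.3993
V₂ = 63.9 × 7.7517/4.3993 = 63.9 × 1.7620 = 112.5936 km/h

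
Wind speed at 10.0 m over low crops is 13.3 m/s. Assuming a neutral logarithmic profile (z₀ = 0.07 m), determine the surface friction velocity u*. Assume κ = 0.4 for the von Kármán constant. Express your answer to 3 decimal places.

u* ≈ 1.072 m/s

Log law: V(z) = (u*/κ) · ln(z/z₀) ⇒ u* = κ · V / ln(z/z₀)
u* = 0.4 × 13.3 / ln(10.0/0.07) = 0.4 × 13.3 / 4.9618
   = 5.3200 / 4.9618 = 1.0722 m/s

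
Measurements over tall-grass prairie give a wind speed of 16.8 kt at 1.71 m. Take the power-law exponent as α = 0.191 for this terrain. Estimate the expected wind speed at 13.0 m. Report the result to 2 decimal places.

24.75 kt

Power-law profile: V₂ = V₁ · (z₂/z₁)^α
V₂ = 16.8 × (13.0/1.71)^0.191 = 16.8 × (7.6023)^0.191
    = 16.8 × 1.4732 = 24.7497 kt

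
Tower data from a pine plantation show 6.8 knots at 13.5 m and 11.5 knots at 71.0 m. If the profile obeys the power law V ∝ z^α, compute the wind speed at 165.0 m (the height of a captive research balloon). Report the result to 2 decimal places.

15.02 knots

First find α: α = ln(V₂/V₁)/ln(z₂/z₁) = ln(11.5/6.8)/ln(71.0/13.5) = 0.52542/1.65999 = 0.3165
Extrapolate from 71.0 m to 165.0 m: V₃ = 11.5 × (165.0/71.0)^0.3165 = 11.5 × 1.3059 = 15.0182 knots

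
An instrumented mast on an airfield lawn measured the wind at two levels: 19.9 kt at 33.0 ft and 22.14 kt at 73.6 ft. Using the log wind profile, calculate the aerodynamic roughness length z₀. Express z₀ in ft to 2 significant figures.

z₀ ≈ 0.027 ft

Log law: V(z) ∝ ln(z/z₀). With r = V₁/V₂ = 19.9/22.14 = 0.89883,
r · ln(z₂/z₀) = ln(z₁/z₀) ⇒ ln z₀ = (ln z₁ − r·ln z₂)/(1 − r)
ln z₀ = (3.49651 − 0.89883×4.29865) / 0.10117 = -3.6296
z₀ = exp(-3.6296) = 0.02653 ft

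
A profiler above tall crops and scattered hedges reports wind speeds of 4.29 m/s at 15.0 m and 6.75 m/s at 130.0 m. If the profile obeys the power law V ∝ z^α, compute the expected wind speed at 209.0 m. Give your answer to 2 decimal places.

7.46 m/s

First find α: α = ln(V₂/V₁)/ln(z₂/z₁) = ln(6.75/4.29)/ln(130.0/15.0) = 0.45326/2.15948 = 0.2099
Extrapolate from 130.0 m to 209.0 m: V₃ = 6.75 × (209.0/130.0)^0.2099 = 6.75 × 1.1048 = 7.4573 m/s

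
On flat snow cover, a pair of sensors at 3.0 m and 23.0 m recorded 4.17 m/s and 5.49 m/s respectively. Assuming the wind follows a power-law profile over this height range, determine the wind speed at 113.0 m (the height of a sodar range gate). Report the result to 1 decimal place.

6.8 m/s

First find α: α = ln(V₂/V₁)/ln(z₂/z₁) = ln(5.49/4.17)/ln(23.0/3.0) = 0.27501/2.03688 = 0.1350
Extrapolate from 23.0 m to 113.0 m: V₃ = 5.49 × (113.0/23.0)^0.1350 = 5.49 × 1.2398 = 6.8064 m/s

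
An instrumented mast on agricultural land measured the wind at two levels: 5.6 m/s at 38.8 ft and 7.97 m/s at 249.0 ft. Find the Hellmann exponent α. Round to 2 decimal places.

α ≈ 0.19

Power law: V₂/V₁ = (z₂/z₁)^α ⇒ α = ln(V₂/V₁) / ln(z₂/z₁)
α = ln(7.97/5.6) / ln(249.0/38.8) = ln(1.4232) / ln(6.4175)
  = 0.35292 / 1.85903 = 0.18984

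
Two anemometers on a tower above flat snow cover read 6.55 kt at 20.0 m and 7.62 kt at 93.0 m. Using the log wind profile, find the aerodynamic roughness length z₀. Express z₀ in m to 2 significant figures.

z₀ ≈ 0.0016 m

Log law: V(z) ∝ ln(z/z₀). With r = V₁/V₂ = 6.55/7.62 = 0.85958,
r · ln(z₂/z₀) = ln(z₁/z₀) ⇒ ln z₀ = (ln z₁ − r·ln z₂)/(1 − r)
ln z₀ = (2.99573 − 0.85958×4.53260) / 0.14042 = -6.4122
z₀ = exp(-6.4122) = 0.001641 m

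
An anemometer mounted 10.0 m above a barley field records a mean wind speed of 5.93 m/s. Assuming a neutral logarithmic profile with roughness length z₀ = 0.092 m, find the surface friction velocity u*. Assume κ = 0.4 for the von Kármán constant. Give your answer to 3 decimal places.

Log law: V(z) = (u*/κ) · ln(z/z₀) ⇒ u* = κ · V / ln(z/z₀)
u* = 0.4 × 5.93 / ln(10.0/0.092) = 0.4 × 5.93 / 4.6886
   = 2.3720 / 4.6886 = 0.5059 m/s

u* ≈ 0.506 m/s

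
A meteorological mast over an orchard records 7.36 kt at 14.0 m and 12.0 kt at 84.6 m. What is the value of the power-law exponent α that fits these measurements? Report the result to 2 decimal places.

Power law: V₂/V₁ = (z₂/z₁)^α ⇒ α = ln(V₂/V₁) / ln(z₂/z₁)
α = ln(12.0/7.36) / ln(84.6/14.0) = ln(1.6304) / ln(6.0429)
  = 0.48885 / 1.79888 = 0.27175

α ≈ 0.27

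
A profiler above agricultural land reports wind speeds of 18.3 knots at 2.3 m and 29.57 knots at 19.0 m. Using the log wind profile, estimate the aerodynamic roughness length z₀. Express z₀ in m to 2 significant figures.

z₀ ≈ 0.075 m

Log law: V(z) ∝ ln(z/z₀). With r = V₁/V₂ = 18.3/29.57 = 0.61887,
r · ln(z₂/z₀) = ln(z₁/z₀) ⇒ ln z₀ = (ln z₁ − r·ln z₂)/(1 − r)
ln z₀ = (0.83291 − 0.61887×2.94444) / 0.38113 = -2.5958
z₀ = exp(-2.5958) = 0.07459 m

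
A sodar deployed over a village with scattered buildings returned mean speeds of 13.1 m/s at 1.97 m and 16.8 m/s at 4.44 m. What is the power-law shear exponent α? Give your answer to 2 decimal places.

Power law: V₂/V₁ = (z₂/z₁)^α ⇒ α = ln(V₂/V₁) / ln(z₂/z₁)
α = ln(16.8/13.1) / ln(4.44/1.97) = ln(1.2824) / ln(2.2538)
  = 0.24877 / 0.81262 = 0.30613

α ≈ 0.31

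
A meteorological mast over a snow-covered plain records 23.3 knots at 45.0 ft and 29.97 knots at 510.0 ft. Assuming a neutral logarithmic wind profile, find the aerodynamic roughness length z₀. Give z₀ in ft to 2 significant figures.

Log law: V(z) ∝ ln(z/z₀). With r = V₁/V₂ = 23.3/29.97 = 0.77744,
r · ln(z₂/z₀) = ln(z₁/z₀) ⇒ ln z₀ = (ln z₁ − r·ln z₂)/(1 − r)
ln z₀ = (3.80666 − 0.77744×6.23441) / 0.22256 = -4.6741
z₀ = exp(-4.6741) = 0.009334 ft

z₀ ≈ 0.0093 ft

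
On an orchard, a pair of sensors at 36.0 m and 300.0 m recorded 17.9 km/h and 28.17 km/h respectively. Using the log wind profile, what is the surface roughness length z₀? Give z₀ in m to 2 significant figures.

z₀ ≈ 0.89 m

Log law: V(z) ∝ ln(z/z₀). With r = V₁/V₂ = 17.9/28.17 = 0.63543,
r · ln(z₂/z₀) = ln(z₁/z₀) ⇒ ln z₀ = (ln z₁ − r·ln z₂)/(1 − r)
ln z₀ = (3.58352 − 0.63543×5.70378) / 0.36457 = -0.1120
z₀ = exp(-0.1120) = 0.8941 m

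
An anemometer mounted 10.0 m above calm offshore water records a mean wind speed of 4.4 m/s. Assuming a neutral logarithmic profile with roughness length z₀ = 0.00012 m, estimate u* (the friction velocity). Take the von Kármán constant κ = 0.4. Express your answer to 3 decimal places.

Log law: V(z) = (u*/κ) · ln(z/z₀) ⇒ u* = κ · V / ln(z/z₀)
u* = 0.4 × 4.4 / ln(10.0/0.00012) = 0.4 × 4.4 / 11.3306
   = 1.7600 / 11.3306 = 0.1553 m/s

u* ≈ 0.155 m/s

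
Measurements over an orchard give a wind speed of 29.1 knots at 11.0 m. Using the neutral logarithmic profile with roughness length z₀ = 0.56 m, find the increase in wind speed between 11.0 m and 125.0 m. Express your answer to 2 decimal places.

Log law: V₂ = V₁ · ln(z₂/z₀)/ln(z₁/z₀) = 29.1 × 5.4081/2.9777 = 52.8515 knots
ΔV = 52.8515 − 29.1 = 23.7515 knots

23.75 knots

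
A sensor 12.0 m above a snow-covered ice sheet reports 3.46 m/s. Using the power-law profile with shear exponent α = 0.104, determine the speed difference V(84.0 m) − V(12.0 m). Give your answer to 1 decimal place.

Power law: V₂ = V₁ · (z₂/z₁)^α = 3.46 × (7.0000)^0.104 = 4.2361 m/s
ΔV = 4.2361 − 3.46 = 0.7761 m/s

0.8 m/s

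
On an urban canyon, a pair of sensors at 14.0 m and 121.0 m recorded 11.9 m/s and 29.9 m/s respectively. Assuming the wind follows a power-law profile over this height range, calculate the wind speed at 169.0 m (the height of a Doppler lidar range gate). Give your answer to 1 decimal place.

First find α: α = ln(V₂/V₁)/ln(z₂/z₁) = ln(29.9/11.9)/ln(121.0/14.0) = 0.92132/2.15673 = 0.4272
Extrapolate from 121.0 m to 169.0 m: V₃ = 29.9 × (169.0/121.0)^0.4272 = 29.9 × 1.1534 = 34.4870 m/s

34.5 m/s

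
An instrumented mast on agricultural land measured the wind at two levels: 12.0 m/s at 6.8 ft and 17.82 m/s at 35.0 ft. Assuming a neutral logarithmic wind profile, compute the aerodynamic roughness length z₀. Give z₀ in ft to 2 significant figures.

Log law: V(z) ∝ ln(z/z₀). With r = V₁/V₂ = 12.0/17.82 = 0.67340,
r · ln(z₂/z₀) = ln(z₁/z₀) ⇒ ln z₀ = (ln z₁ − r·ln z₂)/(1 − r)
ln z₀ = (1.91692 − 0.67340×3.55535) / 0.32660 = -1.4613
z₀ = exp(-1.4613) = 0.2319 ft

z₀ ≈ 0.23 ft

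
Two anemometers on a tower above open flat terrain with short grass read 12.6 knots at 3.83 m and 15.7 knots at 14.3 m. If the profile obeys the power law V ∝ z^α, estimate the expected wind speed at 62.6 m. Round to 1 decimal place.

First find α: α = ln(V₂/V₁)/ln(z₂/z₁) = ln(15.7/12.6)/ln(14.3/3.83) = 0.21996/1.31739 = 0.1670
Extrapolate from 14.3 m to 62.6 m: V₃ = 15.7 × (62.6/14.3)^0.1670 = 15.7 × 1.2796 = 20.0894 knots

20.1 knots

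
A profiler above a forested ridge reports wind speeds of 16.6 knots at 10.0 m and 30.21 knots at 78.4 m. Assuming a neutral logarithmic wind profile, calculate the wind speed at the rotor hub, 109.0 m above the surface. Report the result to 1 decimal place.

32.4 knots

Log law: V ∝ ln(z/z₀). From the pair, with r = V₁/V₂ = 0.54949,
ln z₀ = (ln z₁ − r·ln z₂)/(1 − r) = (2.3026 − 0.54949×4.3618)/0.45051 = -0.2091 → z₀ = 0.8114 m
V₃ = V₁ · ln(z₃/z₀)/ln(z₁/z₀) = 16.6 × 4.9004/2.5116 = 32.3879 knots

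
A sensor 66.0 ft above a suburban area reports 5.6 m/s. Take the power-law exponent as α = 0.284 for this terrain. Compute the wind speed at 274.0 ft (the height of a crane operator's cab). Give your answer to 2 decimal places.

8.39 m/s

Power-law profile: V₂ = V₁ · (z₂/z₁)^α
V₂ = 5.6 × (274.0/66.0)^0.284 = 5.6 × (4.1515)^0.284
    = 5.6 × 1.4982 = 8.3899 m/s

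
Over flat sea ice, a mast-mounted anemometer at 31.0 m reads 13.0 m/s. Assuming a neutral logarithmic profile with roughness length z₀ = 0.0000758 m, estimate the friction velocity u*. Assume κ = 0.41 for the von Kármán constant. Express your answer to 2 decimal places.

Log law: V(z) = (u*/κ) · ln(z/z₀) ⇒ u* = κ · V / ln(z/z₀)
u* = 0.41 × 13.0 / ln(31.0/0.0000758) = 0.41 × 13.0 / 12.9214
   = 5.3300 / 12.9214 = 0.4125 m/s

u* ≈ 0.41 m/s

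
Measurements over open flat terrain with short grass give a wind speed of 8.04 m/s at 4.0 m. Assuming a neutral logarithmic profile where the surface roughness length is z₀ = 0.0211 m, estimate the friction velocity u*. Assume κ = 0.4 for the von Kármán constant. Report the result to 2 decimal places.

Log law: V(z) = (u*/κ) · ln(z/z₀) ⇒ u* = κ · V / ln(z/z₀)
u* = 0.4 × 8.04 / ln(4.0/0.0211) = 0.4 × 8.04 / 5.2448
   = 3.2160 / 5.2448 = 0.6132 m/s

u* ≈ 0.61 m/s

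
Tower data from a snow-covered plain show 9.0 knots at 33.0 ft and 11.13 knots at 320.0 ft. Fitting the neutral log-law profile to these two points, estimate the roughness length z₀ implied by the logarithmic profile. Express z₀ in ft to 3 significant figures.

Log law: V(z) ∝ ln(z/z₀). With r = V₁/V₂ = 9.0/11.13 = 0.80863,
r · ln(z₂/z₀) = ln(z₁/z₀) ⇒ ln z₀ = (ln z₁ − r·ln z₂)/(1 − r)
ln z₀ = (3.49651 − 0.80863×5.76832) / 0.19137 = -6.1027
z₀ = exp(-6.1027) = 0.002237 ft

z₀ ≈ 0.00224 ft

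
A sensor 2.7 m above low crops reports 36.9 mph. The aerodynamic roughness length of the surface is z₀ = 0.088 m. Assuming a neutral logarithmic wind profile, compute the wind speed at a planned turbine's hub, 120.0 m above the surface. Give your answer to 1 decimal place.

Log law: V(z) ∝ ln(z/z₀), so V₂/V₁ = ln(z₂/z₀) / ln(z₁/z₀).
ln(120.0/0.088) = 7.2179, ln(2.7/0.088) = 3.4237
V₂ = 36.9 × 7.2179/3.4237 = 36.9 × 2.1082 = 77.7940 mph

77.8 mph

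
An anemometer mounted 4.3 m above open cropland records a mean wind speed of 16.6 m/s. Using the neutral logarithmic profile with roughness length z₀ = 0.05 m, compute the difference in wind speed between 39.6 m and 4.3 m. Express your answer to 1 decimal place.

8.3 m/s

Log law: V₂ = V₁ · ln(z₂/z₀)/ln(z₁/z₀) = 16.6 × 6.6746/4.4543 = 24.8741 m/s
ΔV = 24.8741 − 16.6 = 8.2741 m/s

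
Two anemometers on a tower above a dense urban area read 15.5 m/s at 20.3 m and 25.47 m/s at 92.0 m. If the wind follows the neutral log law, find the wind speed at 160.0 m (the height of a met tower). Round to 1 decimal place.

29.1 m/s

Log law: V ∝ ln(z/z₀). From the pair, with r = V₁/V₂ = 0.60856,
ln z₀ = (ln z₁ − r·ln z₂)/(1 − r) = (3.0106 − 0.60856×4.5218)/0.39144 = 0.6613 → z₀ = 1.937 m
V₃ = V₁ · ln(z₃/z₀)/ln(z₁/z₀) = 15.5 × 4.4139/2.3494 = 29.1210 m/s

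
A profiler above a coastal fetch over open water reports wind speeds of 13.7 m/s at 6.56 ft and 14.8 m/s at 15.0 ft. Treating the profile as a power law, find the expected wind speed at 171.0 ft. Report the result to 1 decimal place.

18.6 m/s

First find α: α = ln(V₂/V₁)/ln(z₂/z₁) = ln(14.8/13.7)/ln(15.0/6.56) = 0.07723/0.82706 = 0.0934
Extrapolate from 15.0 ft to 171.0 ft: V₃ = 14.8 × (171.0/15.0)^0.0934 = 14.8 × 1.2551 = 18.5762 m/s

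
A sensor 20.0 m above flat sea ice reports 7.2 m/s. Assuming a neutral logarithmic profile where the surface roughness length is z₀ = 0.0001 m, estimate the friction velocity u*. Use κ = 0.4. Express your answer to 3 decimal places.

Log law: V(z) = (u*/κ) · ln(z/z₀) ⇒ u* = κ · V / ln(z/z₀)
u* = 0.4 × 7.2 / ln(20.0/0.0001) = 0.4 × 7.2 / 12.2061
   = 2.8800 / 12.2061 = 0.2359 m/s

u* ≈ 0.236 m/s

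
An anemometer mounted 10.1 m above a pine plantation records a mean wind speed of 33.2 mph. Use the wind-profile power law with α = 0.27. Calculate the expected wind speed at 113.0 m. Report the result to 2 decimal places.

63.72 mph

Power-law profile: V₂ = V₁ · (z₂/z₁)^α
V₂ = 33.2 × (113.0/10.1)^0.27 = 33.2 × (11.1881)^0.27
    = 33.2 × 1.9194 = 63.7239 mph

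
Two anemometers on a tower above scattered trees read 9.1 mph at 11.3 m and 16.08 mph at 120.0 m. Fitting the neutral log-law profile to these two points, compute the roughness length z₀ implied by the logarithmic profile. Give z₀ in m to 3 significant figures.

Log law: V(z) ∝ ln(z/z₀). With r = V₁/V₂ = 9.1/16.08 = 0.56592,
r · ln(z₂/z₀) = ln(z₁/z₀) ⇒ ln z₀ = (ln z₁ − r·ln z₂)/(1 − r)
ln z₀ = (2.42480 − 0.56592×4.78749) / 0.43408 = -0.6555
z₀ = exp(-0.6555) = 0.5192 m

z₀ ≈ 0.519 m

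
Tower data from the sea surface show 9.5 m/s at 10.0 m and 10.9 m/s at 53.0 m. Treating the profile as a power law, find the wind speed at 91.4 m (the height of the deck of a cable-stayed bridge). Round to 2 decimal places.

11.40 m/s

First find α: α = ln(V₂/V₁)/ln(z₂/z₁) = ln(10.9/9.5)/ln(53.0/10.0) = 0.13747/1.66771 = 0.0824
Extrapolate from 53.0 m to 91.4 m: V₃ = 10.9 × (91.4/53.0)^0.0824 = 10.9 × 1.0459 = 11.4008 m/s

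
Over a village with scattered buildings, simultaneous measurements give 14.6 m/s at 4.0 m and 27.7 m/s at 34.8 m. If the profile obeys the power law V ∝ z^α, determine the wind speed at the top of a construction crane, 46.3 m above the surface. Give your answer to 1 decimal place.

First find α: α = ln(V₂/V₁)/ln(z₂/z₁) = ln(27.7/14.6)/ln(34.8/4.0) = 0.64041/2.16332 = 0.2960
Extrapolate from 34.8 m to 46.3 m: V₃ = 27.7 × (46.3/34.8)^0.2960 = 27.7 × 1.0882 = 30.1431 m/s

30.1 m/s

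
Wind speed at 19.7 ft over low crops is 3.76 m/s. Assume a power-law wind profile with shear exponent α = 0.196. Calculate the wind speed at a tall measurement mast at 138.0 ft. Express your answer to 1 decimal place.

Power-law profile: V₂ = V₁ · (z₂/z₁)^α
V₂ = 3.76 × (138.0/19.7)^0.196 = 3.76 × (7.0051)^0.196
    = 3.76 × 1.4645 = 5.5067 m/s

5.5 m/s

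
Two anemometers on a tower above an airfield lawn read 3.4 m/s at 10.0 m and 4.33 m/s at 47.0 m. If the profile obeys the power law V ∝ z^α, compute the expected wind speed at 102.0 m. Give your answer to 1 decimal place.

4.9 m/s

First find α: α = ln(V₂/V₁)/ln(z₂/z₁) = ln(4.33/3.4)/ln(47.0/10.0) = 0.24179/1.54756 = 0.1562
Extrapolate from 47.0 m to 102.0 m: V₃ = 4.33 × (102.0/47.0)^0.1562 = 4.33 × 1.1287 = 4.8872 m/s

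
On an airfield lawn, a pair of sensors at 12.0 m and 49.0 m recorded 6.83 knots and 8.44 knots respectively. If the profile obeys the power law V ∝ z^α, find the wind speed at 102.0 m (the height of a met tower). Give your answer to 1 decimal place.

9.4 knots

First find α: α = ln(V₂/V₁)/ln(z₂/z₁) = ln(8.44/6.83)/ln(49.0/12.0) = 0.21166/1.40691 = 0.1504
Extrapolate from 49.0 m to 102.0 m: V₃ = 8.44 × (102.0/49.0)^0.1504 = 8.44 × 1.1166 = 9.4242 knots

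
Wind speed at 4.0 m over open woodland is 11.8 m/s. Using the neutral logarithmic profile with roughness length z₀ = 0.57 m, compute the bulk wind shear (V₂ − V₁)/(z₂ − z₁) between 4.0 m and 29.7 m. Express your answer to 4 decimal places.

Log law: V₂ = V₁ · ln(z₂/z₀)/ln(z₁/z₀) = 11.8 × 3.9533/1.9484 = 23.9418 m/s
ΔV/Δz = (23.9418 − 11.8)/(29.7 − 4.0) = 12.1418/25.7000 = 0.47244 m/s/m

0.4724 m/s/m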